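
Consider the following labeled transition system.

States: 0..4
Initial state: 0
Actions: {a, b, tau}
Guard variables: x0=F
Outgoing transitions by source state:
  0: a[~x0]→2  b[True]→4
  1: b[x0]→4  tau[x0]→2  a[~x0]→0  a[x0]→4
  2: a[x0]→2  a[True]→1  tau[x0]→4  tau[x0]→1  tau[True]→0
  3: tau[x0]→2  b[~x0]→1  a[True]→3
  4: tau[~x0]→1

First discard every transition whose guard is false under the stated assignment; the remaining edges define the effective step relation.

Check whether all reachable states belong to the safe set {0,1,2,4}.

Safe = {0,1,2,4}
Reachable = {0,1,2,4}
  0: safe
  1: safe
  2: safe
  4: safe

Answer: INVARIANT HOLDS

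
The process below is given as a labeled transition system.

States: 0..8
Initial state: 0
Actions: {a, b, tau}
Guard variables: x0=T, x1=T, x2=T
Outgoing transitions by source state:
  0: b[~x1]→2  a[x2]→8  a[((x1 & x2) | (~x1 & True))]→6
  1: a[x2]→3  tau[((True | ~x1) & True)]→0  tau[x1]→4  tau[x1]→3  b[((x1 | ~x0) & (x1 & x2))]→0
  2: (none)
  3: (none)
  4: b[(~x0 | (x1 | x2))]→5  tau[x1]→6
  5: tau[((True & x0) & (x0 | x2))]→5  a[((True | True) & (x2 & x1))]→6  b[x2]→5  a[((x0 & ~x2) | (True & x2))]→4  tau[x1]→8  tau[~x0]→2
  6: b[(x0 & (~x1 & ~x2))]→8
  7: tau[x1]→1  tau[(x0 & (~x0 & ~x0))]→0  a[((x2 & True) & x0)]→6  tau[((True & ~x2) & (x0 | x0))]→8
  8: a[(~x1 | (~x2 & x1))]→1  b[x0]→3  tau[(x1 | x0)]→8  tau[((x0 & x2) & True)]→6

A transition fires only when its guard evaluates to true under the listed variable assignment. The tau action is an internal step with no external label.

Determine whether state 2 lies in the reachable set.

19 transition(s) survive guard evaluation.
Layer 0: {0}
Layer 1: {6,8}  now seen {0,6,8}
Layer 2: {3}  now seen {0,3,6,8}
Reach set: {0,3,6,8}

Answer: UNREACHABLE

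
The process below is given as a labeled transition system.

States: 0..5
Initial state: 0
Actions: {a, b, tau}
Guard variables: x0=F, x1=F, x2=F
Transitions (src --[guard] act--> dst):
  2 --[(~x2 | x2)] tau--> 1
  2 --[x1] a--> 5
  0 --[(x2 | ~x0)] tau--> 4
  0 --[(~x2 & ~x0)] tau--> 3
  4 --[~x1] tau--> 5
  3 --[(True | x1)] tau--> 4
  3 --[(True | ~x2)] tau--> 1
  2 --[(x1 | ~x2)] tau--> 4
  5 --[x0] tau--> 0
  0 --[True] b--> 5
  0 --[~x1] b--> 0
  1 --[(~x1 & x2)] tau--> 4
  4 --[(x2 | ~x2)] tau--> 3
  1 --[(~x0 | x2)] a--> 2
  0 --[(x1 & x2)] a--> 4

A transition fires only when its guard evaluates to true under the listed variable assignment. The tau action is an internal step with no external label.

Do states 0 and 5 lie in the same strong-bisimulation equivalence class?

Bisimulation quotient by refinement:
  round 0: {{0,1,2,3,4,5}}
  round 1: {{0},{1},{2,3,4},{5}}
  round 2: {{0},{1},{2,3},{4},{5}}
Fixed point at round 3; 5 class(es).
[0]={0}  [5]={5}

Answer: NOT BISIMILAR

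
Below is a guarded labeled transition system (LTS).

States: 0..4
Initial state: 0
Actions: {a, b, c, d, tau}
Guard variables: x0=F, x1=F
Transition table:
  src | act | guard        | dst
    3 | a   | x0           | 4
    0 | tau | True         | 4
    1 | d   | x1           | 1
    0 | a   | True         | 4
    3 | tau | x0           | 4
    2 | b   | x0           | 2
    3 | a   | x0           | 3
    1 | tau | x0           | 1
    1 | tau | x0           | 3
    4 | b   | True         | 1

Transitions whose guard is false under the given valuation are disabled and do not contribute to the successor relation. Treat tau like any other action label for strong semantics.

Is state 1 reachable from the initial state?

After dropping false guards: 3 live edges.
L0 = {0}
L1 = {4}  cumulative {0,4}
L2 = {1}  cumulative {0,1,4}
Reach set: {0,1,4}
trace reaching 1: tau·b

Answer: REACHABLE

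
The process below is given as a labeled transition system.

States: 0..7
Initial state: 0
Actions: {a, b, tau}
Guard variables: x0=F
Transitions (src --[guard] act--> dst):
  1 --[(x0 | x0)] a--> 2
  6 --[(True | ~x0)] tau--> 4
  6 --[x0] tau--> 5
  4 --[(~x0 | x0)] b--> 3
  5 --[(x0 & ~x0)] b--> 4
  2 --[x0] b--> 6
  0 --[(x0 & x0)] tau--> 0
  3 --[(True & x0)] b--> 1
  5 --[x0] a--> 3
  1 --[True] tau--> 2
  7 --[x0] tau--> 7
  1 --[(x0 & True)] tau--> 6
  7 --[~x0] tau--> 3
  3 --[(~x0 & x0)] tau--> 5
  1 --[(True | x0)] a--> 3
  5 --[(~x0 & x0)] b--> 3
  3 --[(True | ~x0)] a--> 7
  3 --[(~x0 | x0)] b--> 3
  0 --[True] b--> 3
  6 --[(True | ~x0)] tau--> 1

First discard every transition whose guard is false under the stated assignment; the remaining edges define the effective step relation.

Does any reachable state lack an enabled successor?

R = {0,3,7}
  0: b→3  [1 out]
  3: a→7  b→3  [2 out]
  7: tau→3  [1 out]

Answer: DEADLOCK-FREE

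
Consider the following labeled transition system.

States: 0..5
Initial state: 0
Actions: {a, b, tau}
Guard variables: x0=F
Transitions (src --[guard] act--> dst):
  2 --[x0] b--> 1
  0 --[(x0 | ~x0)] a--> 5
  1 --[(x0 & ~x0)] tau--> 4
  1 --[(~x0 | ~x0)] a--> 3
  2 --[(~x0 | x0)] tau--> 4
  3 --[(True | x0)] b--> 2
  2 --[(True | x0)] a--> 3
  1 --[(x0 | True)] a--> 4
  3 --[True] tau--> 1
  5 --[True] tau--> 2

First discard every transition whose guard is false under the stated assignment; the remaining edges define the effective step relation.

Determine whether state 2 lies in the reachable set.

8 transition(s) survive guard evaluation.
L0 = {0}
L1 = {5}  total {0,5}
L2 = {2}  total {0,2,5}
L3 = {3,4}  total {0,2,3,4,5}
L4 = {1}  total {0,1,2,3,4,5}
R = {0,1,2,3,4,5}
Path to 2: a·tau

Answer: REACHABLE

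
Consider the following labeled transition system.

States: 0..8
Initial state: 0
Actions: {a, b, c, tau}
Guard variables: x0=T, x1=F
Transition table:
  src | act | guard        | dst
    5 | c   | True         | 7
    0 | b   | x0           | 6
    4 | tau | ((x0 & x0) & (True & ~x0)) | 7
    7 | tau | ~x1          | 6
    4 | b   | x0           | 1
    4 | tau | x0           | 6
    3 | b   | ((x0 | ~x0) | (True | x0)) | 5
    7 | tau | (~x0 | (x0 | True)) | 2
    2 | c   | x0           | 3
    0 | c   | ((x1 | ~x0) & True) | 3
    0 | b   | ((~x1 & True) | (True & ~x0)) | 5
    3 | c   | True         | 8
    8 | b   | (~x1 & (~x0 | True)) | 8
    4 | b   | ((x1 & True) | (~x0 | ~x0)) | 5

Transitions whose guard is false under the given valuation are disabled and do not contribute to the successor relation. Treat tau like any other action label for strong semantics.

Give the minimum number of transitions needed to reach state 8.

BFS to 8:
  L0 = {0}
  L1 = {5,6}
  L2 = {7}
  L3 = {2}
  L4 = {3}
  L5 = {8}
8 enters at depth 5; path b·c·tau·c·c

Answer: 5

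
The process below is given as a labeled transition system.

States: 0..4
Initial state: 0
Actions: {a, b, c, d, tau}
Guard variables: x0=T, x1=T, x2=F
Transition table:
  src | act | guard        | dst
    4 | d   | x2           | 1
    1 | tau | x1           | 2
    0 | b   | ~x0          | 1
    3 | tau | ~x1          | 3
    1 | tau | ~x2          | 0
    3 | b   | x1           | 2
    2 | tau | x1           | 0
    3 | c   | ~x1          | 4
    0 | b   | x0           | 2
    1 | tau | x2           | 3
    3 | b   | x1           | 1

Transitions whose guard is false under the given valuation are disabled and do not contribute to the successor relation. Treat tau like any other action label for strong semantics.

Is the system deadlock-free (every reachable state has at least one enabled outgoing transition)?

Reach set: {0,2}
  0: b→2  [1 exit(s)]
  2: tau→0  [1 exit(s)]

Answer: DEADLOCK-FREE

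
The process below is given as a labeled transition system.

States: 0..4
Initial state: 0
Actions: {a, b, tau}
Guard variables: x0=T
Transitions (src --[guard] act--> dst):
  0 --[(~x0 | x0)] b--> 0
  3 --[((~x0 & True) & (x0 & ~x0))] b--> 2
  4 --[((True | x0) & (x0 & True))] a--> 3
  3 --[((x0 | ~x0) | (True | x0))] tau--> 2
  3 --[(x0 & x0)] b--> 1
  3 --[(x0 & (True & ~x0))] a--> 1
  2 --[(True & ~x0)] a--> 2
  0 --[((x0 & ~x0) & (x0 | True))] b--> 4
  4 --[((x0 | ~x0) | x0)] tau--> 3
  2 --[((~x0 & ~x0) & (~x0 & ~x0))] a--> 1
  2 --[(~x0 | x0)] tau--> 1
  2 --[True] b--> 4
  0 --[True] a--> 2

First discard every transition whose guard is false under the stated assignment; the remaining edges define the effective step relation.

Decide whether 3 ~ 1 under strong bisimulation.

Compute ~ classes (split until stable):
  π0 = {{0,1,2,3,4}}
  π1 = {{0},{1},{2,3},{4}}
  π2 = {{0},{1},{2},{3},{4}}
Fixed point at round 3; 5 class(es).
3∈{3}, 1∈{1}

Answer: NOT BISIMILAR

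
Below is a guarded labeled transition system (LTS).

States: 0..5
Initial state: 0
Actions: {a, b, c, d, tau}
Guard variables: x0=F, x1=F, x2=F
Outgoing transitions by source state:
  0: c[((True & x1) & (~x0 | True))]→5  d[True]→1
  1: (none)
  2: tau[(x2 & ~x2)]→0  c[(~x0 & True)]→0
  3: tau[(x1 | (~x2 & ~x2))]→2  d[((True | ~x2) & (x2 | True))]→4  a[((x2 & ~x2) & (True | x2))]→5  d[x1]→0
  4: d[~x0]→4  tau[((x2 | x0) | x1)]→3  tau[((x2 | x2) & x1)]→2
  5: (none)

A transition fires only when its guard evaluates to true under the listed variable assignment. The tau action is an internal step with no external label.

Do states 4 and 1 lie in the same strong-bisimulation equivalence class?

Compute ~ classes (split until stable):
  π0 = {{0,1,2,3,4,5}}
  π1 = {{0,4},{1,5},{2},{3}}
  π2 = {{0},{1,5},{2},{3},{4}}
stable after 3 split(s): 5 block(s)
[4]={4}  [1]={1,5}

Answer: NOT BISIMILAR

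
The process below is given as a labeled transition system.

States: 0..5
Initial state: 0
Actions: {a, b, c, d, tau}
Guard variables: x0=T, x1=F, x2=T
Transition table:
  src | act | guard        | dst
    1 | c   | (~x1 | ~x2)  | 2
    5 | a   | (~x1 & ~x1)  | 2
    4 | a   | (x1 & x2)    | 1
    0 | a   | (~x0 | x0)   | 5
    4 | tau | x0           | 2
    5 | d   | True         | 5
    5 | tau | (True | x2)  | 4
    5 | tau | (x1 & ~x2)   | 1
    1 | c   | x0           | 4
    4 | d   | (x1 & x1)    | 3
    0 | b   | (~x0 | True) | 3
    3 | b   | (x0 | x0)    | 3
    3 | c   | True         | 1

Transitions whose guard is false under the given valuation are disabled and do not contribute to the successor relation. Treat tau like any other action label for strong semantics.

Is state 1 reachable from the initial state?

Answer: REACHABLE

Trace:
Guard filter leaves 10 enabled edge(s).
depth 0: {0}
depth 1: {3,5}  cumulative {0,3,5}
depth 2: {1,2,4}  cumulative {0,1,2,3,4,5}
R = {0,1,2,3,4,5}
witness 1: b·c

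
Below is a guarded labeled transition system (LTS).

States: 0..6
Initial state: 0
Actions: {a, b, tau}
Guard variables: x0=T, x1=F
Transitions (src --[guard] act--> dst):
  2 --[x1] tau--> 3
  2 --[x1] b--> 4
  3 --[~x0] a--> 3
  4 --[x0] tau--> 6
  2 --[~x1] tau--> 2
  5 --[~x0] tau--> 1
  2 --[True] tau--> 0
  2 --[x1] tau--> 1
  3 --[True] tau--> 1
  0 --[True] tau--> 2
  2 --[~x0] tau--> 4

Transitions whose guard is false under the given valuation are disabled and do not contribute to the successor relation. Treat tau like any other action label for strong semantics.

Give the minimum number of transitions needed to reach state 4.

Layered search for 4:
  Layer 0: {0}
  Layer 1: {2}
4 never appears.

Answer: UNREACHABLE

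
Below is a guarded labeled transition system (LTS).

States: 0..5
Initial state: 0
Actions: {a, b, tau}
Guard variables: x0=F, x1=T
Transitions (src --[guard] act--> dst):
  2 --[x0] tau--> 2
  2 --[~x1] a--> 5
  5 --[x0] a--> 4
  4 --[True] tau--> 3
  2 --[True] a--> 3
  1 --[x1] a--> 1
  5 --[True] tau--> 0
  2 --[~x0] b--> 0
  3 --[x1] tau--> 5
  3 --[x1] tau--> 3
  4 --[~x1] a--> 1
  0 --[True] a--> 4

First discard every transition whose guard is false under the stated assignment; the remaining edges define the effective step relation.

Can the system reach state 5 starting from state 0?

8 transition(s) survive guard evaluation.
depth 0: {0}
depth 1: {4}  now seen {0,4}
depth 2: {3}  now seen {0,3,4}
depth 3: {5}  now seen {0,3,4,5}
R = {0,3,4,5}
witness 5: a·tau·tau

Answer: REACHABLE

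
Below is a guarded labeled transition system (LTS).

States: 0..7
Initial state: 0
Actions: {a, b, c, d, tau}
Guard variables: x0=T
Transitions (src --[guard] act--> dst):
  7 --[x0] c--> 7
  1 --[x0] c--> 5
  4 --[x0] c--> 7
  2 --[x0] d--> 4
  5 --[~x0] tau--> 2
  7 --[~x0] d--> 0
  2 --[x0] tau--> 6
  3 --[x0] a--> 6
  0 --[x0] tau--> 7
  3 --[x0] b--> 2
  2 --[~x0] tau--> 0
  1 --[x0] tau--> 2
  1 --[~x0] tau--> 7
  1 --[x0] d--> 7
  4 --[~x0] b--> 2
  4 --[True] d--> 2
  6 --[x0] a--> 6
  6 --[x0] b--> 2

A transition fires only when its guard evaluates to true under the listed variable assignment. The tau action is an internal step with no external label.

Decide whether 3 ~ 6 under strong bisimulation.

Answer: BISIMILAR

Working:
Compute ~ classes (split until stable):
  π0 = {{0,1,2,3,4,5,6,7}}
  π1 = {{0},{1},{2},{3,6},{4},{5},{7}}
stable after 2 split(s): 7 block(s)
3∈{3,6}, 6∈{3,6}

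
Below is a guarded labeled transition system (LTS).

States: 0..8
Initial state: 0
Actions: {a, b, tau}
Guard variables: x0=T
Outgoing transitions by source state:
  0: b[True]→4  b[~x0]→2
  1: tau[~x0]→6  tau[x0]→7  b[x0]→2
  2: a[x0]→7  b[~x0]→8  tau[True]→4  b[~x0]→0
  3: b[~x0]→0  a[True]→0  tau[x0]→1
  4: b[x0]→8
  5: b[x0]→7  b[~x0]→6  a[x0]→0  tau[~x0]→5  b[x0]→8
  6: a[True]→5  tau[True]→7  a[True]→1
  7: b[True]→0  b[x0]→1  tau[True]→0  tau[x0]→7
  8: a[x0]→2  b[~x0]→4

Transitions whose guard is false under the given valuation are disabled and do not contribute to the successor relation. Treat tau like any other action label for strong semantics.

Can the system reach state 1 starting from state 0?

After dropping false guards: 19 live edges.
depth 0: {0}
depth 1: {4}  cumulative {0,4}
depth 2: {8}  cumulative {0,4,8}
depth 3: {2}  cumulative {0,2,4,8}
depth 4: {7}  cumulative {0,2,4,7,8}
depth 5: {1}  cumulative {0,1,2,4,7,8}
Reach set: {0,1,2,4,7,8}
Path to 1: b·b·a·a·b

Answer: REACHABLE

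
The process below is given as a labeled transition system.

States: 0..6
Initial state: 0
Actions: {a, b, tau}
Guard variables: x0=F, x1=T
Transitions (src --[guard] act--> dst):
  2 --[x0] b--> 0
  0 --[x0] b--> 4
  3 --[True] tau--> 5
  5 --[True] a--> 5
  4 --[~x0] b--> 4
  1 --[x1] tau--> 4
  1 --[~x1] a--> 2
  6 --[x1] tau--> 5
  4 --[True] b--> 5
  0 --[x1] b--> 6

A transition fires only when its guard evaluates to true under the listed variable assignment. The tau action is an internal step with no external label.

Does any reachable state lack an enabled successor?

Reachable = {0,5,6}
  0: b→6  [deg 1]
  5: a→5  [deg 1]
  6: tau→5  [deg 1]

Answer: DEADLOCK-FREE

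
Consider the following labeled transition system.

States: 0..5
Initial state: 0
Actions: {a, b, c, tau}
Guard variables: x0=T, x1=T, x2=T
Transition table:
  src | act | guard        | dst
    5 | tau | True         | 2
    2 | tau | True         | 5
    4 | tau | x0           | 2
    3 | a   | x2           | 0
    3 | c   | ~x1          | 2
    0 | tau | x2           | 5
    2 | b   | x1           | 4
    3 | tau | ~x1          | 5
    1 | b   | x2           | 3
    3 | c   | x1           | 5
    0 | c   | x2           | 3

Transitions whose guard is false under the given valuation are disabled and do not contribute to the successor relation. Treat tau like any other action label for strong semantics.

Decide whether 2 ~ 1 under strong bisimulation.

Answer: NOT BISIMILAR

Trace:
Compute ~ classes (split until stable):
  P[0] = {{0,1,2,3,4,5}}
  P[1] = {{0},{1},{2},{3},{4,5}}
5 equivalence class(es) (converged in 2)
2∈{2}, 1∈{1}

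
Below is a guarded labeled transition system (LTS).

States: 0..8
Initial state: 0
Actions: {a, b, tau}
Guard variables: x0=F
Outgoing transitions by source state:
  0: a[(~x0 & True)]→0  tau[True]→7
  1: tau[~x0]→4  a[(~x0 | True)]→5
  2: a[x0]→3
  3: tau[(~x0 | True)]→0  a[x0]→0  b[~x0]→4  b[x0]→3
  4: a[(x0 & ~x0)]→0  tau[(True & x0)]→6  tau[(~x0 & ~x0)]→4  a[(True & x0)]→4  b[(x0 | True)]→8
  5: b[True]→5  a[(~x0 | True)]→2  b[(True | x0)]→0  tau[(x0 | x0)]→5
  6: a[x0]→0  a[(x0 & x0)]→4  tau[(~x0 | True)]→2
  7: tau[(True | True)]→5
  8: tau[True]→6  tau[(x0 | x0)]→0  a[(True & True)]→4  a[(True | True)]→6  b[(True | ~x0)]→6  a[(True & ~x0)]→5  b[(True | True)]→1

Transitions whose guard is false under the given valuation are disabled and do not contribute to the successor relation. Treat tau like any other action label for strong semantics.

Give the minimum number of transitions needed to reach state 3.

Layered search for 3:
  depth 0: {0}
  depth 1: {7}
  depth 2: {5}
  depth 3: {2}
3 never appears.

Answer: UNREACHABLE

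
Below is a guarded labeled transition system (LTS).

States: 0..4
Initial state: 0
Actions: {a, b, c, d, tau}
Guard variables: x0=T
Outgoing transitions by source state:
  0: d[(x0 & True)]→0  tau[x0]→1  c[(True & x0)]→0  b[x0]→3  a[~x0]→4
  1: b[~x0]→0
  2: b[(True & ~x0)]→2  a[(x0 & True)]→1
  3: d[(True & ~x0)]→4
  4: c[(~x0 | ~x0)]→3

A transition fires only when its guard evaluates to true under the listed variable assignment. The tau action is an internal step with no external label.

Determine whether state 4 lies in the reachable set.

Answer: UNREACHABLE

Analysis:
After dropping false guards: 5 live edges.
L0 = {0}
L1 = {1,3}  cumulative {0,1,3}
R = {0,1,3}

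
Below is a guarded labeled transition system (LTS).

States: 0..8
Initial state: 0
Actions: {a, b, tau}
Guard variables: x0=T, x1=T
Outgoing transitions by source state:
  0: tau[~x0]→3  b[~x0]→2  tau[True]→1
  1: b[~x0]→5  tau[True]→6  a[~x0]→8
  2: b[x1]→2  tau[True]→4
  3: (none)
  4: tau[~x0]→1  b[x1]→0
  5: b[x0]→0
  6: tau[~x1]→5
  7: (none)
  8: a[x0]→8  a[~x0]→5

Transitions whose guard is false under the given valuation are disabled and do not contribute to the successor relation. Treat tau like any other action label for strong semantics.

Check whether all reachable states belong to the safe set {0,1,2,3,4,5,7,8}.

Allowed set {0,1,2,3,4,5,7,8}
Reachable = {0,1,6}
  0: ✓
  1: ✓
  6: outside
reach 6 via tau·tau — violates

Answer: INVARIANT VIOLATED at state 6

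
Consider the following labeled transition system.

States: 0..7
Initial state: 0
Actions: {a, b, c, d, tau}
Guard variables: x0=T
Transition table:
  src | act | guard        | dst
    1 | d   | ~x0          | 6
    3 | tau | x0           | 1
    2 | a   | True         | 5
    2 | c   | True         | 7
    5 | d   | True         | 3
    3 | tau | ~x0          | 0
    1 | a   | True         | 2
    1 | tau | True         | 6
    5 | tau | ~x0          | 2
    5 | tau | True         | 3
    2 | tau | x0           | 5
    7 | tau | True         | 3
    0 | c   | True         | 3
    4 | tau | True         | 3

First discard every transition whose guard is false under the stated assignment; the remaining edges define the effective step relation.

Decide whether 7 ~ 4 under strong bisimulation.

Refine partition for ~:
  round 0: {{0,1,2,3,4,5,6,7}}
  round 1: {{0},{1},{2},{3,4,7},{5},{6}}
  round 2: {{0},{1},{2},{3},{4,7},{5},{6}}
stable after 3 split(s): 7 block(s)
class of 7: {4,7}; class of 4: {4,7}

Answer: BISIMILAR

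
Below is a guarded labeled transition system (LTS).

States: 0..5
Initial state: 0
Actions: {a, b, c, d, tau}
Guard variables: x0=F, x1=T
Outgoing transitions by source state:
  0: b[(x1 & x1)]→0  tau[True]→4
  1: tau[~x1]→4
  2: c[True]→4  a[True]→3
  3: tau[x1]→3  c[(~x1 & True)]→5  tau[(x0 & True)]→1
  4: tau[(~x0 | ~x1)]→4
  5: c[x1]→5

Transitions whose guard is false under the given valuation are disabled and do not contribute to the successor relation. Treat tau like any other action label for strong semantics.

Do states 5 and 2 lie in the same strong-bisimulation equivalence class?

Bisimulation quotient by refinement:
  π0 = {{0,1,2,3,4,5}}
  π1 = {{0},{1},{2},{3,4},{5}}
stable after 2 split(s): 5 block(s)
class of 5: {5}; class of 2: {2}

Answer: NOT BISIMILAR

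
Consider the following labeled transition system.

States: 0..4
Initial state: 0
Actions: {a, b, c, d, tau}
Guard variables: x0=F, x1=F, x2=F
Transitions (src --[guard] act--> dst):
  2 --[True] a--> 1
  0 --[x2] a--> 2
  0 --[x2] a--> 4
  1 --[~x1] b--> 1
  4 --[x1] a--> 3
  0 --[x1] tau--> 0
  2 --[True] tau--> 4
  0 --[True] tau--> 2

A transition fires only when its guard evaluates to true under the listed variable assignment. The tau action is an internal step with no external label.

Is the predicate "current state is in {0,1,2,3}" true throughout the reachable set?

Safe = {0,1,2,3}
R = {0,1,2,4}
  0: ✓
  1: ✓
  2: ✓
  4: outside
counterexample path to 4: tau·tau

Answer: INVARIANT VIOLATED at state 4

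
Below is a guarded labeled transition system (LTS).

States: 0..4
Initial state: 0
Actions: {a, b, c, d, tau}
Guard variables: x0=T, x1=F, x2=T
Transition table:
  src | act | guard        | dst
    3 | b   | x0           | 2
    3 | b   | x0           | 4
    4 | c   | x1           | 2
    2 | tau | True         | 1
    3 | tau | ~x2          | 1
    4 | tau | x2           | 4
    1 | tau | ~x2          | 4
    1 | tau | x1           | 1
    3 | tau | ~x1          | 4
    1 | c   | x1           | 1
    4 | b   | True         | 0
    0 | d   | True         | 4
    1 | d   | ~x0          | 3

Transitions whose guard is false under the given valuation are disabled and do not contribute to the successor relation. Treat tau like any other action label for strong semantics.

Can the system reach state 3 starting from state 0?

Answer: UNREACHABLE

Working:
Guard filter leaves 7 enabled edge(s).
depth 0: {0}
depth 1: {4}  now seen {0,4}
Reach set: {0,4}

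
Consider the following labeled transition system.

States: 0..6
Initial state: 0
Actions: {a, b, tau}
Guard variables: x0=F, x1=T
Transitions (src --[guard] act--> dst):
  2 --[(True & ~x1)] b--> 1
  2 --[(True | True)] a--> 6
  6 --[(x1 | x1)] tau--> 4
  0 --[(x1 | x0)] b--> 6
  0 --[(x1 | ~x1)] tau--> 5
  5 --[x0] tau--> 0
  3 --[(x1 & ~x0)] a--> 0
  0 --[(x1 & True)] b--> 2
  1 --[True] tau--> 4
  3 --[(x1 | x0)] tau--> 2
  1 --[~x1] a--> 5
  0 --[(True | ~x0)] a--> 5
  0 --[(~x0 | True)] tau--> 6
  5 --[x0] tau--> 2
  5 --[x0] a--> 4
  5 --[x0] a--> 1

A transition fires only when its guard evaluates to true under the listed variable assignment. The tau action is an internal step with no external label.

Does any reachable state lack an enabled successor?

Answer: DEADLOCK at state 4

Analysis:
Reachable = {0,2,4,5,6}
  0: a→5  b→2  b→6  tau→5  tau→6  [5 exit(s)]
  2: a→6  [1 exit(s)]
  4: ∅  [deadlock]
  5: ∅  [deadlock]
  6: tau→4  [1 exit(s)]
Path to 4: b·tau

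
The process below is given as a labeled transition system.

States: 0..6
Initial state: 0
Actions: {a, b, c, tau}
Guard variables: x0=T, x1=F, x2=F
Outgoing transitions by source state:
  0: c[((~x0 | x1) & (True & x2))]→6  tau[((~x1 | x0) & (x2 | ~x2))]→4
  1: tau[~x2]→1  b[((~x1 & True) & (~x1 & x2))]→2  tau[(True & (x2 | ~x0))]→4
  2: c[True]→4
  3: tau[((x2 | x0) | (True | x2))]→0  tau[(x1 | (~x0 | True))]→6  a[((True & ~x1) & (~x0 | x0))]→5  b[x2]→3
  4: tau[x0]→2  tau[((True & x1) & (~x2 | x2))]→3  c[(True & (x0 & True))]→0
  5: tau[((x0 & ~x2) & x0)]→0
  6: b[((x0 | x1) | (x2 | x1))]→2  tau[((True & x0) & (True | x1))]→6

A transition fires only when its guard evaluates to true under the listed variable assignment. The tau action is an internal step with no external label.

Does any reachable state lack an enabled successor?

Reach set: {0,2,4}
  0: tau→4  [1 out]
  2: c→4  [1 out]
  4: c→0  tau→2  [2 out]

Answer: DEADLOCK-FREE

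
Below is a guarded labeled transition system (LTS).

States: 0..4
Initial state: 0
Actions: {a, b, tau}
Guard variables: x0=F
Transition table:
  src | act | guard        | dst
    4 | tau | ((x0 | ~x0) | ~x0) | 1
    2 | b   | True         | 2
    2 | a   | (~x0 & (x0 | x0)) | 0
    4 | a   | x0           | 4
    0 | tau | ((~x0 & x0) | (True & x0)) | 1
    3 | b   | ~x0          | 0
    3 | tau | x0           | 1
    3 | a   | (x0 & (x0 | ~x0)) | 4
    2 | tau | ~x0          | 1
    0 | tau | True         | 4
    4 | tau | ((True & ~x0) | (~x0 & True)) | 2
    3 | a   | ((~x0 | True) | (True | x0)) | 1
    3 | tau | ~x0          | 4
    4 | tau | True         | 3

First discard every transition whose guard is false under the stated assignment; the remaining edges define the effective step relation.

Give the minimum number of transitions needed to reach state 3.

Answer: 2

Working:
BFS to 3:
  Layer 0: {0}
  Layer 1: {4}
  Layer 2: {1,2,3}
first hit 3 at d=2 via tau·tau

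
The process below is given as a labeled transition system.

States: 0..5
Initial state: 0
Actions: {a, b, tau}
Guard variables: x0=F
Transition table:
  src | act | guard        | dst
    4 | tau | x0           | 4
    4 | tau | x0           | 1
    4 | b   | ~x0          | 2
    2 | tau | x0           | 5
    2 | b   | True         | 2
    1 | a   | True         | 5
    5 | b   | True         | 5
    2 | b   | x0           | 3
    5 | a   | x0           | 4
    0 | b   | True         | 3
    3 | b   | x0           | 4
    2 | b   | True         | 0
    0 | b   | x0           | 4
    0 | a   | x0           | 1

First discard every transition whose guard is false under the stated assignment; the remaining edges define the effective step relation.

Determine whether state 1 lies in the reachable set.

Guard filter leaves 6 enabled edge(s).
depth 0: {0}
depth 1: {3}  cumulative {0,3}
Reachable = {0,3}

Answer: UNREACHABLE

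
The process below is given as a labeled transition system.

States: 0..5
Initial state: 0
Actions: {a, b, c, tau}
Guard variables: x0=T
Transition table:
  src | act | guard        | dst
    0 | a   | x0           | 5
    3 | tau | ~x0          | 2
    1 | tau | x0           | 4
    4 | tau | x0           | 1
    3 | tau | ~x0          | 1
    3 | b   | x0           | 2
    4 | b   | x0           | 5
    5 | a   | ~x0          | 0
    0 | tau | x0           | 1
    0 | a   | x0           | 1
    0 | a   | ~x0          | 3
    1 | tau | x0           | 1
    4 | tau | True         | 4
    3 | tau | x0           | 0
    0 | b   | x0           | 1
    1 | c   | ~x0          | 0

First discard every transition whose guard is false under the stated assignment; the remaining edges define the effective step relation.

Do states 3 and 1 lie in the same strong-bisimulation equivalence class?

Compute ~ classes (split until stable):
  P[0] = {{0,1,2,3,4,5}}
  P[1] = {{0},{1},{2,5},{3,4}}
  P[2] = {{0},{1},{2,5},{3},{4}}
Fixed point at round 3; 5 class(es).
[3]={3}  [1]={1}

Answer: NOT BISIMILAR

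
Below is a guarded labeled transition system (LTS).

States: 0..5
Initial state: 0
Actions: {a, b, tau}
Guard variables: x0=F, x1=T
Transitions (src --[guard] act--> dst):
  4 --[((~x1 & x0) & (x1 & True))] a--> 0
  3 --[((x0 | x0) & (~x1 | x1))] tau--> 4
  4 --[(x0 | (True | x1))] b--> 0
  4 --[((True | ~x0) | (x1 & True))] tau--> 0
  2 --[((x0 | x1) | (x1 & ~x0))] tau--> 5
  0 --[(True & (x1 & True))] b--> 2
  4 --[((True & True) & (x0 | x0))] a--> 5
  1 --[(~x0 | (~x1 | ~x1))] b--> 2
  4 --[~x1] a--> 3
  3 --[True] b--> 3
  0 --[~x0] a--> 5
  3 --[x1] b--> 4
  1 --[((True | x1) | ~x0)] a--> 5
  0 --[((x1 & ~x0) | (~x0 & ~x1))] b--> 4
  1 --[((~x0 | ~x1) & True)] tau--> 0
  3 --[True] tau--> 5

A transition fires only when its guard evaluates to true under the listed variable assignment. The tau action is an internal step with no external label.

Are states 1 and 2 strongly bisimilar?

Bisimulation quotient by refinement:
  P[0] = {{0,1,2,3,4,5}}
  P[1] = {{0},{1},{2},{3,4},{5}}
  P[2] = {{0},{1},{2},{3},{4},{5}}
6 equivalence class(es) (converged in 3)
class of 1: {1}; class of 2: {2}

Answer: NOT BISIMILAR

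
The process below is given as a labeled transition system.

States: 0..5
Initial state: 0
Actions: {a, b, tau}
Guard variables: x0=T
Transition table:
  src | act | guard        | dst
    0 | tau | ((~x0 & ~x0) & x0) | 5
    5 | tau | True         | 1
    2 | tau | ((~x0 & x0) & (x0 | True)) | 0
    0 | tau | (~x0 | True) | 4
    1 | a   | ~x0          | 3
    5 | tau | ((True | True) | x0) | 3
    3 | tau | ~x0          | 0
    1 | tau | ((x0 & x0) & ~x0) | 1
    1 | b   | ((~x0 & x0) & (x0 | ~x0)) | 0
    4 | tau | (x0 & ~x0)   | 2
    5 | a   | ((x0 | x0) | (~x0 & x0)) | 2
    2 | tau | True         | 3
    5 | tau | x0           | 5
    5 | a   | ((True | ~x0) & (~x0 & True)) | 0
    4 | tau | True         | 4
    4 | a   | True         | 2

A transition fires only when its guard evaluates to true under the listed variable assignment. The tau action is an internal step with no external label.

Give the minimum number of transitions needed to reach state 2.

Answer: 2

Trace:
BFS to 2:
  Layer 0: {0}
  Layer 1: {4}
  Layer 2: {2}
2 enters at depth 2; path tau·a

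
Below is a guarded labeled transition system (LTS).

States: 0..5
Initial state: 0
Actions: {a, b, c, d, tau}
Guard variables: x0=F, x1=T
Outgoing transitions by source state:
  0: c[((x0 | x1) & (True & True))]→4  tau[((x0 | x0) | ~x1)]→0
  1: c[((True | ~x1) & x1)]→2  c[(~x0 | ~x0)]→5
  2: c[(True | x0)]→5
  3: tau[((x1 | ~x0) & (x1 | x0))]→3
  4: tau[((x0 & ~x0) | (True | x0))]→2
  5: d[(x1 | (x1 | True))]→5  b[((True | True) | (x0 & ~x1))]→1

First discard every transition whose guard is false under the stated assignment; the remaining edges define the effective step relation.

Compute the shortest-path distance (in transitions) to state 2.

BFS to 2:
  L0 = {0}
  L1 = {4}
  L2 = {2}
2 enters at depth 2; path c·tau

Answer: 2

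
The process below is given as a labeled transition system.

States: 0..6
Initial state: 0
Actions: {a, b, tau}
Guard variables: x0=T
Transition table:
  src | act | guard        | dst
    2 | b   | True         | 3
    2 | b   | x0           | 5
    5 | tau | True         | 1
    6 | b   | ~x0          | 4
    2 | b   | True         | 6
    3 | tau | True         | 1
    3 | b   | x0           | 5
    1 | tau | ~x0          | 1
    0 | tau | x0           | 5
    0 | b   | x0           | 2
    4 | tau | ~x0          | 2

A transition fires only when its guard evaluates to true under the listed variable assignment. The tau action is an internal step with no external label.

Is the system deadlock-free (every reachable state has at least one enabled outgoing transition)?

R = {0,1,2,3,5,6}
  0: b→2  tau→5  [deg 2]
  1: ∅  [deadlock]
  2: b→3  b→5  b→6  [deg 3]
  3: b→5  tau→1  [deg 2]
  5: tau→1  [deg 1]
  6: ∅  [deadlock]
Path to 1: tau·tau

Answer: DEADLOCK at state 1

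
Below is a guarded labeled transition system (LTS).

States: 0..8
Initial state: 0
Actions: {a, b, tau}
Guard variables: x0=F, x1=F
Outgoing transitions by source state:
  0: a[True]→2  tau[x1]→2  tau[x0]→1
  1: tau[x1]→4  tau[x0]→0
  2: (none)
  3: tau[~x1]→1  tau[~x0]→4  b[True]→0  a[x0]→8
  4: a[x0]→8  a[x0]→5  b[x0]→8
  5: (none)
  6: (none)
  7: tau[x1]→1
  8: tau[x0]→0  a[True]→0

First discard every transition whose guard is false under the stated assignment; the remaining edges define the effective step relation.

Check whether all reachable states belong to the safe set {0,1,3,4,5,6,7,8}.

Answer: INVARIANT VIOLATED at state 2

Analysis:
Inv-set: {0,1,3,4,5,6,7,8}
Reach set: {0,2}
  0: ok
  2: ✗ unsafe
reach 2 via a — violates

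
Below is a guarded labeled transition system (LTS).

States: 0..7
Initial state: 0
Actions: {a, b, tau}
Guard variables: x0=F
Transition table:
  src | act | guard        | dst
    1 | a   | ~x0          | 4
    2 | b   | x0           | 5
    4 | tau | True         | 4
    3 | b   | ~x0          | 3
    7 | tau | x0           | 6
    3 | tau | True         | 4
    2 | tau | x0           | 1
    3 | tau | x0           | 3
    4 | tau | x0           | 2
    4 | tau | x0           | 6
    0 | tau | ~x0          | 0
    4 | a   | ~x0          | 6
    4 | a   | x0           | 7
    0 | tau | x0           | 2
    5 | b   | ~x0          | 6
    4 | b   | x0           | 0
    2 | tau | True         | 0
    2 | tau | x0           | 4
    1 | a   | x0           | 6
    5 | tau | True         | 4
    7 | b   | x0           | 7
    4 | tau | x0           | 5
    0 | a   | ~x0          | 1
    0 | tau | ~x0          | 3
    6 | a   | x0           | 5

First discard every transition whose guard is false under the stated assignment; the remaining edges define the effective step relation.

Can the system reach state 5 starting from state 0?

After dropping false guards: 11 live edges.
depth 0: {0}
depth 1: {1,3}  now seen {0,1,3}
depth 2: {4}  now seen {0,1,3,4}
depth 3: {6}  now seen {0,1,3,4,6}
R = {0,1,3,4,6}

Answer: UNREACHABLE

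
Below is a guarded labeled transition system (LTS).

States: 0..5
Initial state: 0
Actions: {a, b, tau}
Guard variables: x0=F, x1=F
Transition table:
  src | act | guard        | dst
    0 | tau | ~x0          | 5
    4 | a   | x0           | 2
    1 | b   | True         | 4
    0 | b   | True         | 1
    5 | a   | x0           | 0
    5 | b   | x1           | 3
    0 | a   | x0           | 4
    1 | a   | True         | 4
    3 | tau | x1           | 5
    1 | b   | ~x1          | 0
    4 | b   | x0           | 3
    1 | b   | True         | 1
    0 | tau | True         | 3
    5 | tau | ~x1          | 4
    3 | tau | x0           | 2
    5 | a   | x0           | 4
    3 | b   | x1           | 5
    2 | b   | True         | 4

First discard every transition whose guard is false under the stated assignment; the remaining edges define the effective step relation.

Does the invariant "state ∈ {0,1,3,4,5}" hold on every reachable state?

Answer: INVARIANT HOLDS

Analysis:
Safe = {0,1,3,4,5}
R = {0,1,3,4,5}
  0: ok
  1: ok
  3: ok
  4: ok
  5: ok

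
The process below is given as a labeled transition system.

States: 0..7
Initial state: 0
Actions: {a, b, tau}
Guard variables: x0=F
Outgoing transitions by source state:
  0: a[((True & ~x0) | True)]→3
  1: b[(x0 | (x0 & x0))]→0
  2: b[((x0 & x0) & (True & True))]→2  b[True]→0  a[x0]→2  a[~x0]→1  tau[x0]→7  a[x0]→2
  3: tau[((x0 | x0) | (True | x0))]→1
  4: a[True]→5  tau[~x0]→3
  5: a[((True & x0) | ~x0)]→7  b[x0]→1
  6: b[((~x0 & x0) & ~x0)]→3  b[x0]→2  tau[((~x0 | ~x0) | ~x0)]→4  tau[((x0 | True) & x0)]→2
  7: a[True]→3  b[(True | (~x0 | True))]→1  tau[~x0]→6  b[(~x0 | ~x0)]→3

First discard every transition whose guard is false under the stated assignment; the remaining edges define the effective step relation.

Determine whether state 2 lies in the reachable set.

12 transition(s) survive guard evaluation.
depth 0: {0}
depth 1: {3}  total {0,3}
depth 2: {1}  total {0,1,3}
Reachable = {0,1,3}

Answer: UNREACHABLE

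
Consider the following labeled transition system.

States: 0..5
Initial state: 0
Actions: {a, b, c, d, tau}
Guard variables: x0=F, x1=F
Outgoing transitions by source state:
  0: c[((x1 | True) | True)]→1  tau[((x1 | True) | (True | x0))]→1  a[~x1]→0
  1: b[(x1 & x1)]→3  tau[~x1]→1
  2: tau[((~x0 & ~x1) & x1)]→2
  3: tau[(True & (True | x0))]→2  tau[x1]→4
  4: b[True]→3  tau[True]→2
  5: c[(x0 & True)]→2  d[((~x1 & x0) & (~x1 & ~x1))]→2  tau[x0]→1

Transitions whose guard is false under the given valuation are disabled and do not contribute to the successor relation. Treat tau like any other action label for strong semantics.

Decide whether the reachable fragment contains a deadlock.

Answer: DEADLOCK-FREE

Analysis:
Reachable = {0,1}
  0: a→0  c→1  tau→1  [3 exit(s)]
  1: tau→1  [1 exit(s)]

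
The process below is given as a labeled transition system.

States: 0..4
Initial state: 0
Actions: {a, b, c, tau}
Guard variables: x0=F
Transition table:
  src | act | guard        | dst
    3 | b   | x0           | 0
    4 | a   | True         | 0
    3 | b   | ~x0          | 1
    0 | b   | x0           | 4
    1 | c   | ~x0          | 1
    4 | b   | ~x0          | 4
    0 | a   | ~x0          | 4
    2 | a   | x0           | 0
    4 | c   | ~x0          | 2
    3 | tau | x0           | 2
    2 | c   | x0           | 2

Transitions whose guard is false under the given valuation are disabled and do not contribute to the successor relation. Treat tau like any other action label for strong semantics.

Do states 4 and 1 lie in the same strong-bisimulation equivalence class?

Bisimulation quotient by refinement:
  P[0] = {{0,1,2,3,4}}
  P[1] = {{0},{1},{2},{3},{4}}
5 equivalence class(es) (converged in 2)
[4]={4}  [1]={1}

Answer: NOT BISIMILAR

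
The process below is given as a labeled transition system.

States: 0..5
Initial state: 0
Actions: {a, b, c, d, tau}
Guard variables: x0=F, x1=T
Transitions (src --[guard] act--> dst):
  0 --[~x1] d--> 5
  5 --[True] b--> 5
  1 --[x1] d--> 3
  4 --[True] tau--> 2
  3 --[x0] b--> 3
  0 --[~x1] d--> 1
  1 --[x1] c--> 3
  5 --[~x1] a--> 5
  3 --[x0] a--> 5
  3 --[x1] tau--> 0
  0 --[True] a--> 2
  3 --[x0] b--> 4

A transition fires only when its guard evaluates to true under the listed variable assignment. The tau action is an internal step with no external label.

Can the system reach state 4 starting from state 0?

After dropping false guards: 6 live edges.
Layer 0: {0}
Layer 1: {2}  total {0,2}
Reachable = {0,2}

Answer: UNREACHABLE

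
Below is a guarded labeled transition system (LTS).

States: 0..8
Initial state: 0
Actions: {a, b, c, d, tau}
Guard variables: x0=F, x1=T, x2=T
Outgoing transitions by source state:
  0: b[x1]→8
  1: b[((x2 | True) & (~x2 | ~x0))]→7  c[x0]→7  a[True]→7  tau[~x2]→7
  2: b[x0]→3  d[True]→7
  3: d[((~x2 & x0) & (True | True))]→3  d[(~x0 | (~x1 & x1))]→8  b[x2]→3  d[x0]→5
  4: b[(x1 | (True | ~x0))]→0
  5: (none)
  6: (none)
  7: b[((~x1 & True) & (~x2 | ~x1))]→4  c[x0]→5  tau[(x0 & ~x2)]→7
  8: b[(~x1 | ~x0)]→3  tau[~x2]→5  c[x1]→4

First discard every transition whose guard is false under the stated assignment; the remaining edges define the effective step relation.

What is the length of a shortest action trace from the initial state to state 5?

Answer: UNREACHABLE

Working:
BFS to 5:
  L0 = {0}
  L1 = {8}
  L2 = {3,4}
5 never appears.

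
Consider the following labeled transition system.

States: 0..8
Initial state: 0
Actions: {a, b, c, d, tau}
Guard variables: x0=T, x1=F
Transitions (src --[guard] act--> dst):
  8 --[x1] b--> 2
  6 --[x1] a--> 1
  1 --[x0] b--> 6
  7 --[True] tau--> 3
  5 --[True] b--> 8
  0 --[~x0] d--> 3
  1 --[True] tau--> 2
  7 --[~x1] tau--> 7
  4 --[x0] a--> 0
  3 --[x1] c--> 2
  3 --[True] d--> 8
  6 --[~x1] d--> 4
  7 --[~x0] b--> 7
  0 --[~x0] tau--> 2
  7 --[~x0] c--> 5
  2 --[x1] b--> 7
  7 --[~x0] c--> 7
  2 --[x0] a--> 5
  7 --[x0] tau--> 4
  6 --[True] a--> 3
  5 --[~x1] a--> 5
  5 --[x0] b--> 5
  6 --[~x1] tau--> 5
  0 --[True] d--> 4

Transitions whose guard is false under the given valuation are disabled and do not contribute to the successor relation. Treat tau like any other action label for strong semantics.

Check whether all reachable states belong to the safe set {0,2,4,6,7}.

Answer: INVARIANT HOLDS

Trace:
Safe = {0,2,4,6,7}
Reach set: {0,4}
  0: safe
  4: safe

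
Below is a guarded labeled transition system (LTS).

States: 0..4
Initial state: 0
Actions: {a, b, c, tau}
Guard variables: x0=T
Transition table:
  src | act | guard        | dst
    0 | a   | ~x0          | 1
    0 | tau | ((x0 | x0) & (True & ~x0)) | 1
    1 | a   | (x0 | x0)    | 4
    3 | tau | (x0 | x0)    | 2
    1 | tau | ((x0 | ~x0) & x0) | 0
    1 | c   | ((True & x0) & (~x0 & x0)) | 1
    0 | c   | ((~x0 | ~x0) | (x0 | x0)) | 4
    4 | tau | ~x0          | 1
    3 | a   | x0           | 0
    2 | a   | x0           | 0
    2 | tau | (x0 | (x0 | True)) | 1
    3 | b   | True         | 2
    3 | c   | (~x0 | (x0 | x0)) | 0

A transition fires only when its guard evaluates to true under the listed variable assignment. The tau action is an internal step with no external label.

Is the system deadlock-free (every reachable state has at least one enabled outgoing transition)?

R = {0,4}
  0: c→4  [deg 1]
  4: ∅  [STUCK]
witness 4: c

Answer: DEADLOCK at state 4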